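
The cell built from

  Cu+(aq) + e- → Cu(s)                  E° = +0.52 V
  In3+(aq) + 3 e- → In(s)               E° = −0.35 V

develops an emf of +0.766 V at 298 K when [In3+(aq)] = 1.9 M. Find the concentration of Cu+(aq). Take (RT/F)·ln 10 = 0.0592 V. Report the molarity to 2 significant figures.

0.022 M

Cu⁺/Cu is the cathode (higher E°); E°cell = +0.52 − (−0.35) = +0.87 V with n = 3.
Rearranging E = E° − (0.0592/n)·log Q gives log Q = 3(+0.87 − (+0.766))/0.0592 = 5.270.
The balanced reaction is 3 Cu+(aq) + In(s) → 3 Cu(s) + In3+(aq), so Q = [In3+(aq)] / [Cu+(aq)]^3.
Substituting the known concentrations and solving, log [Cu+(aq)] = −1.664 and [Cu+(aq)] = 0.022 M.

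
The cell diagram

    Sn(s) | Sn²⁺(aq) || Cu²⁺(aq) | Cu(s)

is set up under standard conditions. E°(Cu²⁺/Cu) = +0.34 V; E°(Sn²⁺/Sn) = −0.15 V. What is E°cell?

By convention the left-hand electrode in cell notation is the anode (oxidation) and the right-hand electrode is the cathode (reduction).
E°cell = E°(right) − E°(left) = +0.34 − (−0.15) = +0.49 V.

+0.49 V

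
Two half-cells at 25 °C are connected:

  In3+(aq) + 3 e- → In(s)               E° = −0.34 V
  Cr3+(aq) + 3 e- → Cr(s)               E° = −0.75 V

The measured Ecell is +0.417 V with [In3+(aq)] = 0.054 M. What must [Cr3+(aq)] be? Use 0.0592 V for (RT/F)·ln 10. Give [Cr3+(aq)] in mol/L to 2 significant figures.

In³⁺/In is the cathode (higher E°); E°cell = −0.34 − (−0.75) = +0.41 V with n = 3.
Rearranging E = E° − (0.0592/n)·log Q gives log Q = 3(+0.41 − (+0.417))/0.0592 = −0.355.
Balancing electrons gives In3+(aq) + Cr(s) → In(s) + Cr3+(aq); thus Q = [Cr3+(aq)] / [In3+(aq)].
Substituting the known concentrations and solving, log [Cr3+(aq)] = −1.623 and [Cr3+(aq)] = 0.024 M.

0.024 M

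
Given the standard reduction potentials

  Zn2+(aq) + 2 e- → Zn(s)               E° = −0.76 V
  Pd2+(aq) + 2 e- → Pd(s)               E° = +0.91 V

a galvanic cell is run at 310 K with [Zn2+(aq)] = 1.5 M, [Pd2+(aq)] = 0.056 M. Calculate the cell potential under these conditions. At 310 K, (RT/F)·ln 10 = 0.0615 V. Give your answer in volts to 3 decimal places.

+1.626 V

Pd²⁺/Pd is reduced (cathode, E° = +0.91 V) and Zn²⁺/Zn is oxidized (anode).
E°cell = E°cat − E°an = +0.91 − (−0.76) = +1.67 V; n = 2.
Balancing gives Pd2+(aq) + Zn(s) → Pd(s) + Zn2+(aq); hence Q = [Zn2+(aq)] / [Pd2+(aq)] = 26.8 (log Q = 1.428).
By the Nernst equation, E = +1.67 − (0.0615/2)·(1.428) = +1.626 V.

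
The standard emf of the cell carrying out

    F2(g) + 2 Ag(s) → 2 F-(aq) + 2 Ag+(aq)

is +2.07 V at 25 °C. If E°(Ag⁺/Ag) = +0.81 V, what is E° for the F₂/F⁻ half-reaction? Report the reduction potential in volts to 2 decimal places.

In the reaction as written the F₂/F⁻ couple is reduced (cathode) and Ag⁺/Ag is oxidized (anode), so E°cell = E°(F₂/F⁻) − E°(Ag⁺/Ag).
E°(F₂/F⁻) = E°cell + E°(anode) = +2.07 + (+0.81) = +2.88 V.

+2.88 V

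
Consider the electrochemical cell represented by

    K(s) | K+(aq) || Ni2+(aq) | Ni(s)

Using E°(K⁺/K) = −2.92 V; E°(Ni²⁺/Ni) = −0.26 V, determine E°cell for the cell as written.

+2.66 V

By convention the left-hand electrode in cell notation is the anode (oxidation) and the right-hand electrode is the cathode (reduction).
E°cell = E°(right) − E°(left) = −0.26 − (−2.92) = +2.66 V.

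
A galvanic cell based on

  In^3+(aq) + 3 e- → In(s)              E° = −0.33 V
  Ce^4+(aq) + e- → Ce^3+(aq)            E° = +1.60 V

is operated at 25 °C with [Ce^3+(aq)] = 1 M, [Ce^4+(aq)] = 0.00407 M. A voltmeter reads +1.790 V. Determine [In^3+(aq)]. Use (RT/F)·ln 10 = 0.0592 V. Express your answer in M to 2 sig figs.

0.84 M

With Ce⁴⁺/Ce³⁺ at the cathode and In³⁺/In at the anode, E°cell = +1.60 − (−0.33) = +1.93 V (n = 3).
Rearranging E = E° − (0.0592/n)·log Q gives log Q = 3(+1.93 − (+1.790))/0.0592 = 7.095.
The balanced reaction is 3 Ce^4+(aq) + In(s) → 3 Ce^3+(aq) + In^3+(aq), so Q = ([Ce^3+(aq)]^3·[In^3+(aq)]) / [Ce^4+(aq)]^3.
Isolating [In^3+(aq)] in Q = 10^{7.095} yields log [In^3+(aq)] = −0.076, i.e. 0.84 M.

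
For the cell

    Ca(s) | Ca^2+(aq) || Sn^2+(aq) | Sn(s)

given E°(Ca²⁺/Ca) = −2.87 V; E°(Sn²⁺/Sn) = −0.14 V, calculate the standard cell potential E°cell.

By convention the left-hand electrode in cell notation is the anode (oxidation) and the right-hand electrode is the cathode (reduction).
E°cell = E°(right) − E°(left) = −0.14 − (−2.87) = +2.73 V.

+2.73 V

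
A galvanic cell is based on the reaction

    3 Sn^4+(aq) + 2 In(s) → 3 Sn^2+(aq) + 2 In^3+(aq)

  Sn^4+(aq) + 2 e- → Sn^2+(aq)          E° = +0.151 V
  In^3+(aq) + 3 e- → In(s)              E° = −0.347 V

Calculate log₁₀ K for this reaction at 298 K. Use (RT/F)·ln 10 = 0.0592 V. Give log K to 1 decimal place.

log K = 50.5

The Sn⁴⁺/Sn²⁺ couple is reduced (cathode); E°cell = +0.151 − (−0.347) = +0.498 V with n = 6.
At equilibrium E = 0, so log K = nE°cell / 0.0592 = (6)(+0.498) / 0.0592 = 50.5.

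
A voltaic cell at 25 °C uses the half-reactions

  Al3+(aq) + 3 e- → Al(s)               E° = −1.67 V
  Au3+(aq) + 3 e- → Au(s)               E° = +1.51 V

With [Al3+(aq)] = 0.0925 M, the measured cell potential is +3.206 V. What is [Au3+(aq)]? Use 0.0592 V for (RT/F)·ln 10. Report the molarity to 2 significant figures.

The Au³⁺/Au couple has the larger reduction potential, so it is the cathode: E°cell = +1.51 − (−1.67) = +3.18 V and n = 3.
From the Nernst equation, log Q = n(E° − E)/0.0592 = 3·(+3.18 − (+3.206))/0.0592 = −1.318.
Balancing electrons gives Au3+(aq) + Al(s) → Au(s) + Al3+(aq); thus Q = [Al3+(aq)] / [Au3+(aq)].
Solving for the unknown gives log [Au3+(aq)] = 0.284, so [Au3+(aq)] ≈ 1.9 M.

1.9 M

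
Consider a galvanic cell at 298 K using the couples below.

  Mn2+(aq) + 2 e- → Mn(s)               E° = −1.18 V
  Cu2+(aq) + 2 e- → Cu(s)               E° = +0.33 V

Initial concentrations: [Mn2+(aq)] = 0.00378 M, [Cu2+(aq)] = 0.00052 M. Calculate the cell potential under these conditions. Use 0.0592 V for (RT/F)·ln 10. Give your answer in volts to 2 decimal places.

+1.48 V

Since E°(Cu²⁺/Cu) > E°(Mn²⁺/Mn), Cu²⁺/Cu serves as the cathode.
The standard potential is +0.33 − (−1.18) = +1.51 V and the balanced reaction transfers n = 2 electrons.
For the overall reaction Cu2+(aq) + Mn(s) → Cu(s) + Mn2+(aq), Q = [Mn2+(aq)] / [Cu2+(aq)] = 7.27, giving log Q = 0.861.
Applying E = E° − (RT ln10/nF)·log Q gives +1.51 − (0.0592/2)(0.861) = +1.48 V.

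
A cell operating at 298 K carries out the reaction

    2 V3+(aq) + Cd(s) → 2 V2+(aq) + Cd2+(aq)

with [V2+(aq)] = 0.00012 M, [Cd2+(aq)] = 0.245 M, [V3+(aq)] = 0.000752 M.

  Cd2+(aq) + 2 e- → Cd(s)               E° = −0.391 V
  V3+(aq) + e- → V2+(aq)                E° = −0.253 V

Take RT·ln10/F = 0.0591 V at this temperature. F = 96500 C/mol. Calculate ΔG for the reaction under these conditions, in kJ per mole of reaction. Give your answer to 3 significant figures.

The standard cell potential is −0.253 − (−0.391) = +0.138 V, with n = 2 electrons in the balanced equation.
The reaction quotient is ([V2+(aq)]^2·[Cd2+(aq)]) / [V3+(aq)]^2 = 0.00624; by Nernst, E = +0.138 − (0.0591/2)(−2.205) = +0.2032 V.
Finally ΔG = −nFE = −(2)(96500 C/mol)(+0.2032 V) = −39.2 kJ/mol.

−39.2 kJ/mol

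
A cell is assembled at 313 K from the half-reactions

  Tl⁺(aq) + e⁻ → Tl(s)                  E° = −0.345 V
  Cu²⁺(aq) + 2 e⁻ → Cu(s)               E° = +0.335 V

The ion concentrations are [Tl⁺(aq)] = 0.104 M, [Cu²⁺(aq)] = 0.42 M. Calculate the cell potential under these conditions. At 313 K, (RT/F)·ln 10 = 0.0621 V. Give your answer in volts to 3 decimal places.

Since E°(Cu²⁺/Cu) > E°(Tl⁺/Tl), Cu²⁺/Cu serves as the cathode.
The standard potential is +0.335 − (−0.345) = +0.680 V and the balanced reaction transfers n = 2 electrons.
The balanced reaction is Cu²⁺(aq) + 2 Tl(s) → Cu(s) + 2 Tl⁺(aq), so Q = [Tl⁺(aq)]^2 / [Cu²⁺(aq)] = 0.0258 and log Q = −1.589.
Applying E = E° − (RT ln10/nF)·log Q gives +0.680 − (0.0621/2)(−1.589) = +0.729 V.

+0.729 V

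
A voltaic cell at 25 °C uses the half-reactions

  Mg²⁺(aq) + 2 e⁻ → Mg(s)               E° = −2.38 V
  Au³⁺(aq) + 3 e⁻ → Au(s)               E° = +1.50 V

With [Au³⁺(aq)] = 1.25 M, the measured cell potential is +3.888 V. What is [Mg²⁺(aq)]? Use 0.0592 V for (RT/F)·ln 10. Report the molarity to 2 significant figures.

0.62 M

The Au³⁺/Au couple has the larger reduction potential, so it is the cathode: E°cell = +1.50 − (−2.38) = +3.88 V and n = 6.
From the Nernst equation, log Q = n(E° − E)/0.0592 = 6·(+3.88 − (+3.888))/0.0592 = −0.811.
The balanced reaction is 2 Au³⁺(aq) + 3 Mg(s) → 2 Au(s) + 3 Mg²⁺(aq), so Q = [Mg²⁺(aq)]^3 / [Au³⁺(aq)]^2.
Solving for the unknown gives log [Mg²⁺(aq)] = −0.206, so [Mg²⁺(aq)] ≈ 0.62 M.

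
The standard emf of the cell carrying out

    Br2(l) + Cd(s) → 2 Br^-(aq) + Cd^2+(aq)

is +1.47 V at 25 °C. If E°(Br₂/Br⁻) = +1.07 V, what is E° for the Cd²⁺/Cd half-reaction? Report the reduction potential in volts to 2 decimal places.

−0.40 V

In the reaction as written the Br₂/Br⁻ couple is reduced (cathode) and Cd²⁺/Cd is oxidized (anode), so E°cell = E°(Br₂/Br⁻) − E°(Cd²⁺/Cd).
E°(Cd²⁺/Cd) = E°(cathode) − E°cell = +1.07 − (+1.47) = −0.40 V.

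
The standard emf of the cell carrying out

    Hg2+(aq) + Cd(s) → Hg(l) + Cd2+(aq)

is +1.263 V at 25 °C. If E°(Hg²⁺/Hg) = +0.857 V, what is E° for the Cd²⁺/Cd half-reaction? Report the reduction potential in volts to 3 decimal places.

−0.406 V

In the reaction as written the Hg²⁺/Hg couple is reduced (cathode) and Cd²⁺/Cd is oxidized (anode), so E°cell = E°(Hg²⁺/Hg) − E°(Cd²⁺/Cd).
E°(Cd²⁺/Cd) = E°(cathode) − E°cell = +0.857 − (+1.263) = −0.406 V.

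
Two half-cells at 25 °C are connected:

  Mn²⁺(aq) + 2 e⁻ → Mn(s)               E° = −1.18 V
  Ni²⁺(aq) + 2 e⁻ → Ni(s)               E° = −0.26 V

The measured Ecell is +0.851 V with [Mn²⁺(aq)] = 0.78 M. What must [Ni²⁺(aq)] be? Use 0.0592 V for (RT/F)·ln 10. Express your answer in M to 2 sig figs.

Ni²⁺/Ni is the cathode (higher E°); E°cell = −0.26 − (−1.18) = +0.92 V with n = 2.
Rearranging E = E° − (0.0592/n)·log Q gives log Q = 2(+0.92 − (+0.851))/0.0592 = 2.331.
The balanced reaction is Ni²⁺(aq) + Mn(s) → Ni(s) + Mn²⁺(aq), so Q = [Mn²⁺(aq)] / [Ni²⁺(aq)].
Isolating [Ni²⁺(aq)] in Q = 10^{2.331} yields log [Ni²⁺(aq)] = −2.439, i.e. 0.0036 M.

0.0036 M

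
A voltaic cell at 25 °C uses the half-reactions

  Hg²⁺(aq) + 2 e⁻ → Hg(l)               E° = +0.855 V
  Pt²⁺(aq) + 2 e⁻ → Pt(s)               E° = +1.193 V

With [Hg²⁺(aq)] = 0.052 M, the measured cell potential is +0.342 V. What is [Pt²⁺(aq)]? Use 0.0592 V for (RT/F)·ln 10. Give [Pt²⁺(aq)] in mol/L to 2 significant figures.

With Pt²⁺/Pt at the cathode and Hg²⁺/Hg at the anode, E°cell = +1.193 − (+0.855) = +0.338 V (n = 2).
From the Nernst equation, log Q = n(E° − E)/0.0592 = 2·(+0.338 − (+0.342))/0.0592 = −0.135.
The balanced reaction is Pt²⁺(aq) + Hg(l) → Pt(s) + Hg²⁺(aq), so Q = [Hg²⁺(aq)] / [Pt²⁺(aq)].
Solving for the unknown gives log [Pt²⁺(aq)] = −1.149, so [Pt²⁺(aq)] ≈ 0.071 M.

0.071 M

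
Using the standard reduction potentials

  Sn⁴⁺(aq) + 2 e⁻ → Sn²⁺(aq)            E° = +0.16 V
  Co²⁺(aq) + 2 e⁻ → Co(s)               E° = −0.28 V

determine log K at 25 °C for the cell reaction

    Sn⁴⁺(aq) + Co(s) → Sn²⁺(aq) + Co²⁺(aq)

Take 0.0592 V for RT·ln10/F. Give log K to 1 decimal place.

The Sn⁴⁺/Sn²⁺ couple is reduced (cathode); E°cell = +0.16 − (−0.28) = +0.44 V with n = 2.
At equilibrium E = 0, so log K = nE°cell / 0.0592 = (2)(+0.44) / 0.0592 = 14.9.

log K = 14.9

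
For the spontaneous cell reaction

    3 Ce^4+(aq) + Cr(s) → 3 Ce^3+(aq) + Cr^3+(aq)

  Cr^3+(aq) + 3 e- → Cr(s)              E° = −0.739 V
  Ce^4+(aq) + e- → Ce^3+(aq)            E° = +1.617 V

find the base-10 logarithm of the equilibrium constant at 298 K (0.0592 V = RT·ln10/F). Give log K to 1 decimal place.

log K = 119.4

The Ce⁴⁺/Ce³⁺ couple is reduced (cathode); E°cell = +1.617 − (−0.739) = +2.356 V with n = 3.
At equilibrium E = 0, so log K = nE°cell / 0.0592 = (3)(+2.356) / 0.0592 = 119.4.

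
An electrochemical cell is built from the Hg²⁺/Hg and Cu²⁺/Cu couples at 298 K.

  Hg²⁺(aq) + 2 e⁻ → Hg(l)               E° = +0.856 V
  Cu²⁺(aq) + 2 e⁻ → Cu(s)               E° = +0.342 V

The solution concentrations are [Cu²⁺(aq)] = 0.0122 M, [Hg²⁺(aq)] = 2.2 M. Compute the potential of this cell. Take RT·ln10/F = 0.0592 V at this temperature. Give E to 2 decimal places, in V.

The Hg²⁺/Hg couple has the more positive E°, so it is the cathode; Cu²⁺/Cu is the anode.
The standard potential is +0.856 − (+0.342) = +0.514 V and the balanced reaction transfers n = 2 electrons.
The balanced reaction is Hg²⁺(aq) + Cu(s) → Hg(l) + Cu²⁺(aq), so Q = [Cu²⁺(aq)] / [Hg²⁺(aq)] = 0.00555 and log Q = −2.256.
By the Nernst equation, E = +0.514 − (0.0592/2)·(−2.256) = +0.58 V.

+0.58 V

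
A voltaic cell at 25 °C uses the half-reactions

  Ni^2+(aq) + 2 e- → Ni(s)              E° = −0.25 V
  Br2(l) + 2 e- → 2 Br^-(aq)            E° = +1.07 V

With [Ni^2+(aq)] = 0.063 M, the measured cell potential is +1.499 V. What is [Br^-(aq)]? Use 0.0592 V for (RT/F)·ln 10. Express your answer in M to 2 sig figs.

0.0038 M

Br₂/Br⁻ is the cathode (higher E°); E°cell = +1.07 − (−0.25) = +1.32 V with n = 2.
From the Nernst equation, log Q = n(E° − E)/0.0592 = 2·(+1.32 − (+1.499))/0.0592 = −6.047.
For Br2(l) + Ni(s) → 2 Br^-(aq) + Ni^2+(aq), the reaction quotient is Q = [Br^-(aq)]^2·[Ni^2+(aq)].
Substituting the known concentrations and solving, log [Br^-(aq)] = −2.423 and [Br^-(aq)] = 0.0038 M.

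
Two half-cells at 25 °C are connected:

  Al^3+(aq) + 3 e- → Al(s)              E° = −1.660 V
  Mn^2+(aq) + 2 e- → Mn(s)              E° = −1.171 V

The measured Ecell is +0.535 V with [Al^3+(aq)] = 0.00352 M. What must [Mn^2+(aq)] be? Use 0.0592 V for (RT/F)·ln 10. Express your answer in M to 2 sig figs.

With Mn²⁺/Mn at the cathode and Al³⁺/Al at the anode, E°cell = −1.171 − (−1.660) = +0.489 V (n = 6).
Since E = E° − (0.0592/n)·log Q, log Q = n(E° − E)/0.0592 = −4.662.
The balanced reaction is 3 Mn^2+(aq) + 2 Al(s) → 3 Mn(s) + 2 Al^3+(aq), so Q = [Al^3+(aq)]^2 / [Mn^2+(aq)]^3.
Solving for the unknown gives log [Mn^2+(aq)] = −0.082, so [Mn^2+(aq)] ≈ 0.83 M.

0.83 M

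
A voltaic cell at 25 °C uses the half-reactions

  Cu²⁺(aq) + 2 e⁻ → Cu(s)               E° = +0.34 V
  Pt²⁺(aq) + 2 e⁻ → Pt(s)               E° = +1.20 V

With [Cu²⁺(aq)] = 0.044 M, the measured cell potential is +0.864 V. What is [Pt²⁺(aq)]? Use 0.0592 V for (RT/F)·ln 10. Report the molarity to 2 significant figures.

0.060 M

With Pt²⁺/Pt at the cathode and Cu²⁺/Cu at the anode, E°cell = +1.20 − (+0.34) = +0.86 V (n = 2).
Since E = E° − (0.0592/n)·log Q, log Q = n(E° − E)/0.0592 = −0.135.
Balancing electrons gives Pt²⁺(aq) + Cu(s) → Pt(s) + Cu²⁺(aq); thus Q = [Cu²⁺(aq)] / [Pt²⁺(aq)].
Isolating [Pt²⁺(aq)] in Q = 10^{−0.135} yields log [Pt²⁺(aq)] = −1.222, i.e. 0.060 M.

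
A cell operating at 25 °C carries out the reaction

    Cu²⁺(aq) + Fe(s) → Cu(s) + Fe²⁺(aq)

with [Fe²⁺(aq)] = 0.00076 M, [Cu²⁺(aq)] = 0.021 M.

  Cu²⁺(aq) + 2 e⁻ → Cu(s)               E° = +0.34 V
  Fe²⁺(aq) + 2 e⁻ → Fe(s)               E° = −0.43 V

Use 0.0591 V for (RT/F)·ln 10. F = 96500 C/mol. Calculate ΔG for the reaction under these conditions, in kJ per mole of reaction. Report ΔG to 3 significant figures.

With Cu²⁺/Cu reduced at the cathode, E°cell = +0.34 − (−0.43) = +0.77 V and n = 2.
Here Q = [Fe²⁺(aq)] / [Cu²⁺(aq)] = 0.0362 (log Q = −1.441), giving E = +0.77 − (0.0591/2)·(−1.441) = +0.8126 V.
Finally ΔG = −nFE = −(2)(96500 C/mol)(+0.8126 V) = −157 kJ/mol.

−157 kJ/mol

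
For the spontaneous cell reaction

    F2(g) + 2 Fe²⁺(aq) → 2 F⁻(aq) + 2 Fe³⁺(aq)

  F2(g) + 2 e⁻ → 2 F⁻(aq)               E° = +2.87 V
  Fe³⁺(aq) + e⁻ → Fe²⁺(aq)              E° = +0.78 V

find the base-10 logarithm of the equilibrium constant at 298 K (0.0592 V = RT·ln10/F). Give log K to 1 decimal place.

log K = 70.6

The F₂/F⁻ couple is reduced (cathode); E°cell = +2.87 − (+0.78) = +2.09 V with n = 2.
At equilibrium E = 0, so log K = nE°cell / 0.0592 = (2)(+2.09) / 0.0592 = 70.6.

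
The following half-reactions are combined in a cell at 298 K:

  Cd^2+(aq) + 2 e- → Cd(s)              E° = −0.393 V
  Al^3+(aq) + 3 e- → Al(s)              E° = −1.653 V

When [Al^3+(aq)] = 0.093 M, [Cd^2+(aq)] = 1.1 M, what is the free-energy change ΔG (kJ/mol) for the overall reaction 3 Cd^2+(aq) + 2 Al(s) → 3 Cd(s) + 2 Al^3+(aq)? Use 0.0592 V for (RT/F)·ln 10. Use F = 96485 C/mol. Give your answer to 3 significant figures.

With Cd²⁺/Cd reduced at the cathode, E°cell = −0.393 − (−1.653) = +1.260 V and n = 6.
Here Q = [Al^3+(aq)]^2 / [Cd^2+(aq)]^3 = 0.0065 (log Q = −2.187), giving E = +1.260 − (0.0592/6)·(−2.187) = +1.2816 V.
Then ΔG = −nFE = −6 × 96485 × +1.2816 J/mol = −742 kJ/mol.

−742 kJ/mol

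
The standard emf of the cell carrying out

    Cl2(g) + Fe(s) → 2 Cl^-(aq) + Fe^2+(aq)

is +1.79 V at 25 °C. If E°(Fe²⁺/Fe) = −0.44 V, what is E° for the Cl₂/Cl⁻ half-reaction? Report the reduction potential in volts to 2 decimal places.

In the reaction as written the Cl₂/Cl⁻ couple is reduced (cathode) and Fe²⁺/Fe is oxidized (anode), so E°cell = E°(Cl₂/Cl⁻) − E°(Fe²⁺/Fe).
E°(Cl₂/Cl⁻) = E°cell + E°(anode) = +1.79 + (−0.44) = +1.35 V.

+1.35 V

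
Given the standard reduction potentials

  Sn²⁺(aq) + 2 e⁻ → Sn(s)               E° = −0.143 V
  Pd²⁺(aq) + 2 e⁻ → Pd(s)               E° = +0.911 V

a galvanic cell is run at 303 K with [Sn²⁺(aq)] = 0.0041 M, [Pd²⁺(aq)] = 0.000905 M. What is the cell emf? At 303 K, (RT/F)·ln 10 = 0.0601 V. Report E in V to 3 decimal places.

Since E°(Pd²⁺/Pd) > E°(Sn²⁺/Sn), Pd²⁺/Pd serves as the cathode.
E°cell = +0.911 − (−0.143) = +1.054 V, with n = 2 electrons transferred.
Balancing gives Pd²⁺(aq) + Sn(s) → Pd(s) + Sn²⁺(aq); hence Q = [Sn²⁺(aq)] / [Pd²⁺(aq)] = 4.53 (log Q = 0.656).
E = E° − (0.0601/n)·log Q = +1.054 − (0.0601/2)(0.656) = +1.034 V.

+1.034 V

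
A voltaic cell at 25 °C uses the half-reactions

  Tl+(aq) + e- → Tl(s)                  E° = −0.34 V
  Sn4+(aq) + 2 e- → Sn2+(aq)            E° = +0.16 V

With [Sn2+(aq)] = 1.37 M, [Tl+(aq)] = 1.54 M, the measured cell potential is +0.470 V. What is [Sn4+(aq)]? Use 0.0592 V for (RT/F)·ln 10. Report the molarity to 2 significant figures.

0.31 M

Sn⁴⁺/Sn²⁺ is the cathode (higher E°); E°cell = +0.16 − (−0.34) = +0.50 V with n = 2.
From the Nernst equation, log Q = n(E° − E)/0.0592 = 2·(+0.50 − (+0.470))/0.0592 = 1.014.
Balancing electrons gives Sn4+(aq) + 2 Tl(s) → Sn2+(aq) + 2 Tl+(aq); thus Q = ([Sn2+(aq)]·[Tl+(aq)]^2) / [Sn4+(aq)].
Substituting the known concentrations and solving, log [Sn4+(aq)] = −0.502 and [Sn4+(aq)] = 0.31 M.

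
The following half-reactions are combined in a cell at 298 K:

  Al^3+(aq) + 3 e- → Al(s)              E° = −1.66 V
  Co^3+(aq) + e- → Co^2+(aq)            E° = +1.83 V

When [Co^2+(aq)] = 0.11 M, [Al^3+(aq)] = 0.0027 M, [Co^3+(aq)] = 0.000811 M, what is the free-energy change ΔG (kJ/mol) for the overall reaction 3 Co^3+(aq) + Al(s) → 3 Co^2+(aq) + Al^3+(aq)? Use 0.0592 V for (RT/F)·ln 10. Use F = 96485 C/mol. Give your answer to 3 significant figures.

−988 kJ/mol

The standard cell potential is +1.83 − (−1.66) = +3.49 V, with n = 3 electrons in the balanced equation.
The reaction quotient is ([Co^2+(aq)]^3·[Al^3+(aq)]) / [Co^3+(aq)]^3 = 6.74×10^3; by Nernst, E = +3.49 − (0.0592/3)(3.828) = +3.4145 V.
ΔG = −nFE = −(3)(96485)(+3.4145) J/mol = −988 kJ/mol.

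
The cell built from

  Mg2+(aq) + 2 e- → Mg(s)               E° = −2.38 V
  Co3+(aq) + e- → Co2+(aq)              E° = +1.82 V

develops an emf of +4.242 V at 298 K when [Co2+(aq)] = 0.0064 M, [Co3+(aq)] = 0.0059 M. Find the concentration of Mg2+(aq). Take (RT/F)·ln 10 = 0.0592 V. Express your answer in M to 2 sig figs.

0.032 M

The Co³⁺/Co²⁺ couple has the larger reduction potential, so it is the cathode: E°cell = +1.82 − (−2.38) = +4.20 V and n = 2.
Since E = E° − (0.0592/n)·log Q, log Q = n(E° − E)/0.0592 = −1.419.
The balanced reaction is 2 Co3+(aq) + Mg(s) → 2 Co2+(aq) + Mg2+(aq), so Q = ([Co2+(aq)]^2·[Mg2+(aq)]) / [Co3+(aq)]^2.
Isolating [Mg2+(aq)] in Q = 10^{−1.419} yields log [Mg2+(aq)] = −1.490, i.e. 0.032 M.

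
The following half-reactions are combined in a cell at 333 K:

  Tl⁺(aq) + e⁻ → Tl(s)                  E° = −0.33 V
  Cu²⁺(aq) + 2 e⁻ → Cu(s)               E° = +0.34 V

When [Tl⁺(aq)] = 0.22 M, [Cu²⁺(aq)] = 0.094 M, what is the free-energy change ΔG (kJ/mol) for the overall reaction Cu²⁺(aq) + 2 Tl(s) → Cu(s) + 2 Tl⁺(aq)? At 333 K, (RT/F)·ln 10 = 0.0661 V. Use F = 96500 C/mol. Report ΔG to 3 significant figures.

−131 kJ/mol

E°cell = +0.34 − (−0.33) = +0.67 V; the balanced reaction transfers n = 2 electrons.
Q = [Tl⁺(aq)]^2 / [Cu²⁺(aq)] = 0.515, so log Q = −0.288 and E = +0.67 − (0.0661/2)(−0.288) = +0.6795 V.
Finally ΔG = −nFE = −(2)(96500 C/mol)(+0.6795 V) = −131 kJ/mol.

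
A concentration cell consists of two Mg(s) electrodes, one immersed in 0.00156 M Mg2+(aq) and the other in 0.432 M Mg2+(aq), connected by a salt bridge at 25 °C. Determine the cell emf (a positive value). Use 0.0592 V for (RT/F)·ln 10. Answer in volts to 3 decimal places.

0.072 V

For a concentration cell E°cell = 0, since both electrodes use the same couple.
The compartment with the higher Mg2+(aq) concentration (0.432 M) acts as the cathode; ions are reduced there and produced at the dilute (0.00156 M) anode.
With n = 2, Ecell = −(0.0592/2)·log([dilute]/[conc]) = −(0.0592/2)·log(0.00156/0.432) = +0.072 V.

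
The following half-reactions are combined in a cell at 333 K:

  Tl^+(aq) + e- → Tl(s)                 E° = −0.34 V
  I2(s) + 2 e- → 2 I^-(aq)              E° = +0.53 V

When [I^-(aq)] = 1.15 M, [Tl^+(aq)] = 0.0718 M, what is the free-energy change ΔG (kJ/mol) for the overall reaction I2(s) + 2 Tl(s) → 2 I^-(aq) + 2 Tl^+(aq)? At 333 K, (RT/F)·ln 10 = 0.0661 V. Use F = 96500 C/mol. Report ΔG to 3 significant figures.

−182 kJ/mol

With I₂/I⁻ reduced at the cathode, E°cell = +0.53 − (−0.34) = +0.87 V and n = 2.
The reaction quotient is [I^-(aq)]^2·[Tl^+(aq)]^2 = 0.00682; by Nernst, E = +0.87 − (0.0661/2)(−2.166) = +0.9416 V.
ΔG = −nFE = −(2)(96500)(+0.9416) J/mol = −182 kJ/mol.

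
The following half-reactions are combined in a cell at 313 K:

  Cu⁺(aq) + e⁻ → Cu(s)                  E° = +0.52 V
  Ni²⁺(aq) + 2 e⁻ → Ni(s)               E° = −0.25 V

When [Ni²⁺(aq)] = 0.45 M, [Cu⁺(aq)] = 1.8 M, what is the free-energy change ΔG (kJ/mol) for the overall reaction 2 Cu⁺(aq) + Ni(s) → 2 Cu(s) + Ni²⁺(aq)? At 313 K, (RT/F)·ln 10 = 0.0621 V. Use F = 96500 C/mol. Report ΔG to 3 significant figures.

−154 kJ/mol

The standard cell potential is +0.52 − (−0.25) = +0.77 V, with n = 2 electrons in the balanced equation.
The reaction quotient is [Ni²⁺(aq)] / [Cu⁺(aq)]^2 = 0.139; by Nernst, E = +0.77 − (0.0621/2)(−0.857) = +0.7966 V.
ΔG = −nFE = −(2)(96500)(+0.7966) J/mol = −154 kJ/mol.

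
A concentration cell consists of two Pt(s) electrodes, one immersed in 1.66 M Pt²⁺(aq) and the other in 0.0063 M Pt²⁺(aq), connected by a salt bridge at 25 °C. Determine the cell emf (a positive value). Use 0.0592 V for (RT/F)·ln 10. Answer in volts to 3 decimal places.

For a concentration cell E°cell = 0, since both electrodes use the same couple.
The compartment with the higher Pt²⁺(aq) concentration (1.66 M) acts as the cathode; ions are reduced there and produced at the dilute (0.0063 M) anode.
With n = 2, Ecell = −(0.0592/2)·log([dilute]/[conc]) = −(0.0592/2)·log(0.0063/1.66) = +0.072 V.

0.072 V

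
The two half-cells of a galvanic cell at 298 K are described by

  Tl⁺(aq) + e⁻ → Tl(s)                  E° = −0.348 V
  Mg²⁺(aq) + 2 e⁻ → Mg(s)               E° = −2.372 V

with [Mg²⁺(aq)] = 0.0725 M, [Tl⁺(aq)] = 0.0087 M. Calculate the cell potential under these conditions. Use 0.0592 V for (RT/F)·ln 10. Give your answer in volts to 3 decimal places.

The Tl⁺/Tl couple has the more positive E°, so it is the cathode; Mg²⁺/Mg is the anode.
E°cell = E°cat − E°an = −0.348 − (−2.372) = +2.024 V; n = 2.
For the overall reaction 2 Tl⁺(aq) + Mg(s) → 2 Tl(s) + Mg²⁺(aq), Q = [Mg²⁺(aq)] / [Tl⁺(aq)]^2 = 958, giving log Q = 2.981.
E = E° − (0.0592/n)·log Q = +2.024 − (0.0592/2)(2.981) = +1.936 V.

+1.936 V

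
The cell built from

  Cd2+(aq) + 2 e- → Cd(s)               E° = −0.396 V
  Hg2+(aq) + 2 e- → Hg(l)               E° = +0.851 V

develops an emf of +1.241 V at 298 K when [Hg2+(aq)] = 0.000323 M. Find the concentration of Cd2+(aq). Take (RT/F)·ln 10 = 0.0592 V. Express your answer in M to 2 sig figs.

With Hg²⁺/Hg at the cathode and Cd²⁺/Cd at the anode, E°cell = +0.851 − (−0.396) = +1.247 V (n = 2).
Rearranging E = E° − (0.0592/n)·log Q gives log Q = 2(+1.247 − (+1.241))/0.0592 = 0.203.
For Hg2+(aq) + Cd(s) → Hg(l) + Cd2+(aq), the reaction quotient is Q = [Cd2+(aq)] / [Hg2+(aq)].
Solving for the unknown gives log [Cd2+(aq)] = −3.288, so [Cd2+(aq)] ≈ 0.00052 M.

0.00052 M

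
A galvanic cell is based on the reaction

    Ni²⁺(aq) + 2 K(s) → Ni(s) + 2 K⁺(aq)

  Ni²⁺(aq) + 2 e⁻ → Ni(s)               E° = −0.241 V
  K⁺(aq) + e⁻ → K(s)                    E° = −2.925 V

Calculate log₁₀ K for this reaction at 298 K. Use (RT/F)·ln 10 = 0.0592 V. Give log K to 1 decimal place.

log K = 90.7

The Ni²⁺/Ni couple is reduced (cathode); E°cell = −0.241 − (−2.925) = +2.684 V with n = 2.
At equilibrium E = 0, so log K = nE°cell / 0.0592 = (2)(+2.684) / 0.0592 = 90.7.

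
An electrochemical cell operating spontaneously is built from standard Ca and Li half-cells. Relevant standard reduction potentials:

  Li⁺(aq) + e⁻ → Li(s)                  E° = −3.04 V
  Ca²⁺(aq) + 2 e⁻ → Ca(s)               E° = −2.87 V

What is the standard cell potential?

The Ca²⁺/Ca couple has the higher E°, so Ca ion is reduced (cathode) and Li is oxidized (anode).
E°cell = E°(cathode) − E°(anode) = −2.87 − (−3.04) = +0.17 V.

+0.17 V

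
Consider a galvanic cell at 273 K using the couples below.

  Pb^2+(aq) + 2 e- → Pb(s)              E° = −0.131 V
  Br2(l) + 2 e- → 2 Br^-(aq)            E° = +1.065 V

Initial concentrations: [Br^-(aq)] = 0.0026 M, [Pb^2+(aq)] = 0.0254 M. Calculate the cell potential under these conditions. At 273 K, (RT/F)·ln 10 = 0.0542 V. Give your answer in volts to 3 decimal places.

Since E°(Br₂/Br⁻) > E°(Pb²⁺/Pb), Br₂/Br⁻ serves as the cathode.
The standard potential is +1.065 − (−0.131) = +1.196 V and the balanced reaction transfers n = 2 electrons.
For the overall reaction Br2(l) + Pb(s) → 2 Br^-(aq) + Pb^2+(aq), Q = [Br^-(aq)]^2·[Pb^2+(aq)] = 1.72×10^−7, giving log Q = −6.765.
Applying E = E° − (RT ln10/nF)·log Q gives +1.196 − (0.0542/2)(−6.765) = +1.379 V.

+1.379 V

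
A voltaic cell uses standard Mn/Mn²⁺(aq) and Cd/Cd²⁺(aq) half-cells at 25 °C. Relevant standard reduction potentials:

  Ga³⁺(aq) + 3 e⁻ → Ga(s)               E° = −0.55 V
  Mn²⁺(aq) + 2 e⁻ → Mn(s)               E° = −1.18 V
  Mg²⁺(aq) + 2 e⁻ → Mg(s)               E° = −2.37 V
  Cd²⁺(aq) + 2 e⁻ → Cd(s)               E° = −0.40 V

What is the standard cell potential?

+0.78 V

Of the two couples in this cell, the one with the more positive reduction potential is reduced at the cathode: here that is Cd²⁺/Cd (−0.40 V); Mn²⁺/Mn (−1.18 V) is the anode.
E°cell = E°(cathode) − E°(anode) = −0.40 − (−1.18) = +0.78 V.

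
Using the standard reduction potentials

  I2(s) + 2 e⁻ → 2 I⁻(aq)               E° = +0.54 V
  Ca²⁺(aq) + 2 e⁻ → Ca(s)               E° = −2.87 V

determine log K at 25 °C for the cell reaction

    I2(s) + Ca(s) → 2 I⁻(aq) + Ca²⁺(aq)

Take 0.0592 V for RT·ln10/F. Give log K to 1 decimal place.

The I₂/I⁻ couple is reduced (cathode); E°cell = +0.54 − (−2.87) = +3.41 V with n = 2.
At equilibrium E = 0, so log K = nE°cell / 0.0592 = (2)(+3.41) / 0.0592 = 115.2.

log K = 115.2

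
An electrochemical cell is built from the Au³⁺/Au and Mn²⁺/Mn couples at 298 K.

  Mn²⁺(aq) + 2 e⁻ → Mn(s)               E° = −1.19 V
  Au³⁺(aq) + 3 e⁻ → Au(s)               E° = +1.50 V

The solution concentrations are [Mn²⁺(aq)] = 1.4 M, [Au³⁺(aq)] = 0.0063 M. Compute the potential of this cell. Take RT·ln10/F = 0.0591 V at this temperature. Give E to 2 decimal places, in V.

+2.64 V

Au³⁺/Au is reduced (cathode, E° = +1.50 V) and Mn²⁺/Mn is oxidized (anode).
The standard potential is +1.50 − (−1.19) = +2.69 V and the balanced reaction transfers n = 6 electrons.
Balancing gives 2 Au³⁺(aq) + 3 Mn(s) → 2 Au(s) + 3 Mn²⁺(aq); hence Q = [Mn²⁺(aq)]^3 / [Au³⁺(aq)]^2 = 6.91×10^4 (log Q = 4.840).
E = E° − (0.0591/n)·log Q = +2.69 − (0.0591/6)(4.840) = +2.64 V.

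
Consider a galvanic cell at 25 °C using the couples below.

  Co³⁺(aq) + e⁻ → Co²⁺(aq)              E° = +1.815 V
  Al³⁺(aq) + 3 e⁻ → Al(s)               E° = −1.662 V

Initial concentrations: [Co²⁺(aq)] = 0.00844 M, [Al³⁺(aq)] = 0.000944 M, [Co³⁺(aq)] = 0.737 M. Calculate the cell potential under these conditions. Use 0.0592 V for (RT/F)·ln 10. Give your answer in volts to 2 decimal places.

Since E°(Co³⁺/Co²⁺) > E°(Al³⁺/Al), Co³⁺/Co²⁺ serves as the cathode.
E°cell = +1.815 − (−1.662) = +3.477 V, with n = 3 electrons transferred.
The balanced reaction is 3 Co³⁺(aq) + Al(s) → 3 Co²⁺(aq) + Al³⁺(aq), so Q = ([Co²⁺(aq)]^3·[Al³⁺(aq)]) / [Co³⁺(aq)]^3 = 1.42×10^−9 and log Q = −8.848.
Applying E = E° − (RT ln10/nF)·log Q gives +3.477 − (0.0592/3)(−8.848) = +3.65 V.

+3.65 V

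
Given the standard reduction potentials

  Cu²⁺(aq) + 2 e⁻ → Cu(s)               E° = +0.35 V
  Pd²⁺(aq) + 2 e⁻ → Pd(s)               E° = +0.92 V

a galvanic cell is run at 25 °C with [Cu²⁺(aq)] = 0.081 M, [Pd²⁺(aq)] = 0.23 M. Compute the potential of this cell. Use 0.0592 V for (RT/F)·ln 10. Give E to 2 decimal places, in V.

The Pd²⁺/Pd couple has the more positive E°, so it is the cathode; Cu²⁺/Cu is the anode.
The standard potential is +0.92 − (+0.35) = +0.57 V and the balanced reaction transfers n = 2 electrons.
Balancing gives Pd²⁺(aq) + Cu(s) → Pd(s) + Cu²⁺(aq); hence Q = [Cu²⁺(aq)] / [Pd²⁺(aq)] = 0.352 (log Q = −0.453).
E = E° − (0.0592/n)·log Q = +0.57 − (0.0592/2)(−0.453) = +0.58 V.

+0.58 V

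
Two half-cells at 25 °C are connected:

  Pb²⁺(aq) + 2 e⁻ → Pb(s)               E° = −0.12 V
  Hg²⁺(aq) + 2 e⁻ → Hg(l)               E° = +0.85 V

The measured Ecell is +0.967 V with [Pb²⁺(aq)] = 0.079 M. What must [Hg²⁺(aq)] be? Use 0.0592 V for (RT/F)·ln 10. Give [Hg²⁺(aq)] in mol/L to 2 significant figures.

0.063 M

Hg²⁺/Hg is the cathode (higher E°); E°cell = +0.85 − (−0.12) = +0.97 V with n = 2.
From the Nernst equation, log Q = n(E° − E)/0.0592 = 2·(+0.97 − (+0.967))/0.0592 = 0.101.
For Hg²⁺(aq) + Pb(s) → Hg(l) + Pb²⁺(aq), the reaction quotient is Q = [Pb²⁺(aq)] / [Hg²⁺(aq)].
Isolating [Hg²⁺(aq)] in Q = 10^{0.101} yields log [Hg²⁺(aq)] = −1.203, i.e. 0.063 M.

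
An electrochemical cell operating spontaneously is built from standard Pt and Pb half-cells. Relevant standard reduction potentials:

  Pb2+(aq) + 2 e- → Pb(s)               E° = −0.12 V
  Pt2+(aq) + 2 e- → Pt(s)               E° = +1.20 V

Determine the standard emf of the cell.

+1.32 V

The Pt²⁺/Pt couple has the higher E°, so Pt ion is reduced (cathode) and Pb is oxidized (anode).
E°cell = E°(cathode) − E°(anode) = +1.20 − (−0.12) = +1.32 V.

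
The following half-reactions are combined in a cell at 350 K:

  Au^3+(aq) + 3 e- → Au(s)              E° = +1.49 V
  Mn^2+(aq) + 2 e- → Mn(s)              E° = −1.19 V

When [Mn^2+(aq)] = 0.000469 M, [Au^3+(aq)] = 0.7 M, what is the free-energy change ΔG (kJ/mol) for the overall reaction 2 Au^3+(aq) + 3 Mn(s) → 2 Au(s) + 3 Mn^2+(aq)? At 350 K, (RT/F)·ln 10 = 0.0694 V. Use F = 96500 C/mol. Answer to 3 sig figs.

−1620 kJ/mol

With Au³⁺/Au reduced at the cathode, E°cell = +1.49 − (−1.19) = +2.68 V and n = 6.
Here Q = [Mn^2+(aq)]^3 / [Au^3+(aq)]^2 = 2.11×10^−10 (log Q = −9.677), giving E = +2.68 − (0.0694/6)·(−9.677) = +2.7919 V.
Finally ΔG = −nFE = −(6)(96500 C/mol)(+2.7919 V) = −1620 kJ/mol.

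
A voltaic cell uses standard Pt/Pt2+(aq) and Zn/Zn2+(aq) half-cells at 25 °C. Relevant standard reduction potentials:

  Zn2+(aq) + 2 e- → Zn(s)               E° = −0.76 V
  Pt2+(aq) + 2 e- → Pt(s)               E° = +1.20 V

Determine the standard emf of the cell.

+1.96 V

Of the two couples in this cell, the one with the more positive reduction potential is reduced at the cathode: here that is Pt²⁺/Pt (+1.20 V); Zn²⁺/Zn (−0.76 V) is the anode.
E°cell = E°(cathode) − E°(anode) = +1.20 − (−0.76) = +1.96 V.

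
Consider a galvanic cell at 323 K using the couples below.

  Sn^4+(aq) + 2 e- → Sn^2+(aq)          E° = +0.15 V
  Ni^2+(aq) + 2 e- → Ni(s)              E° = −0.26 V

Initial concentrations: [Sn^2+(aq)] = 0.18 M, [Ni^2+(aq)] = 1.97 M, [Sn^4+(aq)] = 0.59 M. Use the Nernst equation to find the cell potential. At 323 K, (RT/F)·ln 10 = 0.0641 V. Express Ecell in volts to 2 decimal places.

+0.42 V

The Sn⁴⁺/Sn²⁺ couple has the more positive E°, so it is the cathode; Ni²⁺/Ni is the anode.
The standard potential is +0.15 − (−0.26) = +0.41 V and the balanced reaction transfers n = 2 electrons.
Balancing gives Sn^4+(aq) + Ni(s) → Sn^2+(aq) + Ni^2+(aq); hence Q = ([Sn^2+(aq)]·[Ni^2+(aq)]) / [Sn^4+(aq)] = 0.601 (log Q = −0.221).
By the Nernst equation, E = +0.41 − (0.0641/2)·(−0.221) = +0.42 V.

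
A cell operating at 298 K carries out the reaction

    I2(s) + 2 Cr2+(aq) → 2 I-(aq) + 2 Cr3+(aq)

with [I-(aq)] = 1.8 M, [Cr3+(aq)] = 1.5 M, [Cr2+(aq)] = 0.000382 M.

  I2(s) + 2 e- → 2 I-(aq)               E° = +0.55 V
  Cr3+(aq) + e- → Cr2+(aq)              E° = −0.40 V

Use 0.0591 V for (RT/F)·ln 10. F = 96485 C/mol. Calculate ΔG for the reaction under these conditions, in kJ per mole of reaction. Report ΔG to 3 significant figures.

The standard cell potential is +0.55 − (−0.40) = +0.95 V, with n = 2 electrons in the balanced equation.
Here Q = ([I-(aq)]^2·[Cr3+(aq)]^2) / [Cr2+(aq)]^2 = 5×10^7 (log Q = 7.699), giving E = +0.95 − (0.0591/2)·(7.699) = +0.7225 V.
Finally ΔG = −nFE = −(2)(96485 C/mol)(+0.7225 V) = −139 kJ/mol.

−139 kJ/mol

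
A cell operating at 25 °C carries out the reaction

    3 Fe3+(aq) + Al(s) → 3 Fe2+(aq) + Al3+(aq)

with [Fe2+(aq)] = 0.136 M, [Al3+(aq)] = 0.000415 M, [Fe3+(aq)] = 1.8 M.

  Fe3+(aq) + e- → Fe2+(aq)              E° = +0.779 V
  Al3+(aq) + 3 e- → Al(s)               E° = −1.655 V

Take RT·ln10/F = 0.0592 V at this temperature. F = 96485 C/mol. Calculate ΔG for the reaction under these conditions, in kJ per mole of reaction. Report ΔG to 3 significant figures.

E°cell = +0.779 − (−1.655) = +2.434 V; the balanced reaction transfers n = 3 electrons.
Q = ([Fe2+(aq)]^3·[Al3+(aq)]) / [Fe3+(aq)]^3 = 1.79×10^−7, so log Q = −6.747 and E = +2.434 − (0.0592/3)(−6.747) = +2.5671 V.
Then ΔG = −nFE = −3 × 96485 × +2.5671 J/mol = −743 kJ/mol.

−743 kJ/mol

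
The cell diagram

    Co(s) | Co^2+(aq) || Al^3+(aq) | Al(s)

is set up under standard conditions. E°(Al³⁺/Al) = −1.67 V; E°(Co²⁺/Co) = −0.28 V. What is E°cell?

By convention the left-hand electrode in cell notation is the anode (oxidation) and the right-hand electrode is the cathode (reduction).
E°cell = E°(right) − E°(left) = −1.67 − (−0.28) = −1.39 V.
The negative sign shows that, as written, the cell would require an external voltage to drive the reaction.

−1.39 V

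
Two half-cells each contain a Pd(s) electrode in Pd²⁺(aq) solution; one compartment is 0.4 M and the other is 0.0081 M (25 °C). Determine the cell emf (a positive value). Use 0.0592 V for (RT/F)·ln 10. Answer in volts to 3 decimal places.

0.050 V

For a concentration cell E°cell = 0, since both electrodes use the same couple.
The compartment with the higher Pd²⁺(aq) concentration (0.4 M) acts as the cathode; ions are reduced there and produced at the dilute (0.0081 M) anode.
With n = 2, Ecell = −(0.0592/2)·log([dilute]/[conc]) = −(0.0592/2)·log(0.0081/0.4) = +0.050 V.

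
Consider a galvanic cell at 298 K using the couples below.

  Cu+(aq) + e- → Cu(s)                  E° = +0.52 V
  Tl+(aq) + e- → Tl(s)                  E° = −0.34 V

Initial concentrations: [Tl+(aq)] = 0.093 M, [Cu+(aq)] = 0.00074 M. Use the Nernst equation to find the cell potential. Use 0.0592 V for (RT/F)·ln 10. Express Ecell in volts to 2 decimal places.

+0.74 V

Since E°(Cu⁺/Cu) > E°(Tl⁺/Tl), Cu⁺/Cu serves as the cathode.
The standard potential is +0.52 − (−0.34) = +0.86 V and the balanced reaction transfers n = 1 electron.
Balancing gives Cu+(aq) + Tl(s) → Cu(s) + Tl+(aq); hence Q = [Tl+(aq)] / [Cu+(aq)] = 126 (log Q = 2.099).
By the Nernst equation, E = +0.86 − (0.0592/1)·(2.099) = +0.74 V.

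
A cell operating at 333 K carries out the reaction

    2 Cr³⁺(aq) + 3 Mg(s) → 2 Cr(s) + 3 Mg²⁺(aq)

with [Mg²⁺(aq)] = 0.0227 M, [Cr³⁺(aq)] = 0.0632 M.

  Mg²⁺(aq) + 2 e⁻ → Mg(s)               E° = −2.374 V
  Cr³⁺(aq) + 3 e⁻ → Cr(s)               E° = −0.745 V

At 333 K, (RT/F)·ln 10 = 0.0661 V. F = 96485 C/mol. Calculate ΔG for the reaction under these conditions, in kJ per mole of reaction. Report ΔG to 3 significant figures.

With Cr³⁺/Cr reduced at the cathode, E°cell = −0.745 − (−2.374) = +1.629 V and n = 6.
The reaction quotient is [Mg²⁺(aq)]^3 / [Cr³⁺(aq)]^2 = 0.00293; by Nernst, E = +1.629 − (0.0661/6)(−2.533) = +1.6569 V.
ΔG = −nFE = −(6)(96485)(+1.6569) J/mol = −959 kJ/mol.

−959 kJ/mol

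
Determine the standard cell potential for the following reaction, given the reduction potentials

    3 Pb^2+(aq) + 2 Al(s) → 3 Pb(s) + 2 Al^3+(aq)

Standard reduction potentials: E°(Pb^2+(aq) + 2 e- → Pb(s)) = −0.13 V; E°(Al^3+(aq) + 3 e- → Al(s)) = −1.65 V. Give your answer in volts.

In the reaction as written, Pb^2+(aq) is reduced (cathode) and Al^3+(aq) is produced by oxidation at the anode.
E°cell = E°(cathode) − E°(anode) = −0.13 − (−1.65) = +1.52 V.
The positive value indicates the reaction is spontaneous as written.

+1.52 V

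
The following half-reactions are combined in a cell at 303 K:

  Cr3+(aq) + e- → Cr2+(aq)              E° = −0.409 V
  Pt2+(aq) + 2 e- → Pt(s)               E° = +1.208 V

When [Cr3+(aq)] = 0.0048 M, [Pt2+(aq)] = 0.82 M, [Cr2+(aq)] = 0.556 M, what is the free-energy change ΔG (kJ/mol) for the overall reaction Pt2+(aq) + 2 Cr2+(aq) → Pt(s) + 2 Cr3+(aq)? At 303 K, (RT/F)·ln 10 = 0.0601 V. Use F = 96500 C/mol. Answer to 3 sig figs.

With Pt²⁺/Pt reduced at the cathode, E°cell = +1.208 − (−0.409) = +1.617 V and n = 2.
Q = [Cr3+(aq)]^2 / ([Pt2+(aq)]·[Cr2+(aq)]^2) = 9.09×10^−5, so log Q = −4.041 and E = +1.617 − (0.0601/2)(−4.041) = +1.7384 V.
Then ΔG = −nFE = −2 × 96500 × +1.7384 J/mol = −336 kJ/mol.

−336 kJ/mol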